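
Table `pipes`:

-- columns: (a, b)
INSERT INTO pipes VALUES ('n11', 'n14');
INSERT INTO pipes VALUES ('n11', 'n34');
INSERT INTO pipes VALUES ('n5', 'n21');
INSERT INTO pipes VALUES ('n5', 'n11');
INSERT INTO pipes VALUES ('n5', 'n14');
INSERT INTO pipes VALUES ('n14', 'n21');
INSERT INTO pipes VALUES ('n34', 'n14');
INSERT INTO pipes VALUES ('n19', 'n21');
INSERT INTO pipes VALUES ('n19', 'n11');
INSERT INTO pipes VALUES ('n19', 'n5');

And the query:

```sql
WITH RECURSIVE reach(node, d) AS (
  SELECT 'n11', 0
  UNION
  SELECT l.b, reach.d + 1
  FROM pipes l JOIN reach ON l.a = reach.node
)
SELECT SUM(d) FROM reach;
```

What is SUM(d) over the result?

Base: (n11, d=0).
Iteration 1: edges from {n11} -> (n14, d=1), (n34, d=1).
Iteration 2: edges from {n14,n34} -> (n14, d=2), (n21, d=2).
Iteration 3: edges from {n14,n21} -> (n21, d=3).
Iteration 4: no outgoing edges from {n21}; recursion stops.
SUM(d) = 0 + 1 + 1 + 2 + 2 + 3 = 9.

9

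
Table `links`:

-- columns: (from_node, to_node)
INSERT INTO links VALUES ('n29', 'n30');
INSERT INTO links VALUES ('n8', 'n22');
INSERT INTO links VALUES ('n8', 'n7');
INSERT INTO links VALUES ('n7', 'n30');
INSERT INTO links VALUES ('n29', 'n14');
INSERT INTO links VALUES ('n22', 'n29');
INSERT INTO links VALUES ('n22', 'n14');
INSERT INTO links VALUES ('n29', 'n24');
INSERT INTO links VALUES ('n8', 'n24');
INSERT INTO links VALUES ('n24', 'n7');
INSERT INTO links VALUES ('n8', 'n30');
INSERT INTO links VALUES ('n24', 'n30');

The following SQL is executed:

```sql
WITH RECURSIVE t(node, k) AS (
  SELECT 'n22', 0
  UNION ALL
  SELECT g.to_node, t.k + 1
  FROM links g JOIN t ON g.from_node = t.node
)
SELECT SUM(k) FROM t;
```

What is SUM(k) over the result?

Base: (n22, k=0).
Iteration 1: edges from {n22} -> (n14, k=1), (n29, k=1).
Iteration 2: edges from {n14,n29} -> (n14, k=2), (n24, k=2), (n30, k=2).
Iteration 3: edges from {n14,n24,n30} -> (n30, k=3), (n7, k=3).
Iteration 4: edges from {n30,n7} -> (n30, k=4).
Iteration 5: no outgoing edges from {n30}; recursion stops.
SUM(k) = 0 + 1 + 1 + 2 + 2 + 2 + 3 + 3 + 4 = 18.

18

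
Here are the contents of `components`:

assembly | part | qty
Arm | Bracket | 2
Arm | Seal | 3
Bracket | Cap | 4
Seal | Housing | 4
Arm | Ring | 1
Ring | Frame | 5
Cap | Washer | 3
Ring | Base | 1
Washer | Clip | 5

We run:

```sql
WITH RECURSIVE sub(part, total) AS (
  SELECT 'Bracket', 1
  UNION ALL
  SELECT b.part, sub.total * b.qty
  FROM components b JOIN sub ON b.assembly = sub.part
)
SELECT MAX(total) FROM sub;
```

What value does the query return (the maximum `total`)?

Base: (Bracket, total=1).
Iteration 1: components of {Bracket} -> Cap = 1*4 = 4.
Iteration 2: components of {Cap} -> Washer = 4*3 = 12.
Iteration 3: components of {Washer} -> Clip = 12*5 = 60.
Iteration 4: no further components; recursion stops.
total values: 1, 4, 12, 60; the maximum is 60.

60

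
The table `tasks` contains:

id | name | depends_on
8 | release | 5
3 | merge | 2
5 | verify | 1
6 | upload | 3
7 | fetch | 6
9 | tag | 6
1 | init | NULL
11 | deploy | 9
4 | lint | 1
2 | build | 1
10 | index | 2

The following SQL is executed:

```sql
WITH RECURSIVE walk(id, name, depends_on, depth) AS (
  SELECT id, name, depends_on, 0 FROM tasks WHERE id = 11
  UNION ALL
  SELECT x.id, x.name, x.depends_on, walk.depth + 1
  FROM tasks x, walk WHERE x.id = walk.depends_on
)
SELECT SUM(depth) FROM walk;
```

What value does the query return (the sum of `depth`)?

15

Base: id=11 (deploy), depends_on=9, depth 0.
Iteration 1: join on id=9 -> tag (id 9, depends_on=6, depth 1).
Iteration 2: join on id=6 -> upload (id 6, depends_on=3, depth 2).
Iteration 3: join on id=3 -> merge (id 3, depends_on=2, depth 3).
Iteration 4: join on id=2 -> build (id 2, depends_on=1, depth 4).
Iteration 5: join on id=1 -> init (id 1, depends_on=NULL, depth 5).
Iteration 6: depends_on is NULL; no match; recursion stops.
SUM(depth) = 0 + 1 + 2 + 3 + 4 + 5 = 15.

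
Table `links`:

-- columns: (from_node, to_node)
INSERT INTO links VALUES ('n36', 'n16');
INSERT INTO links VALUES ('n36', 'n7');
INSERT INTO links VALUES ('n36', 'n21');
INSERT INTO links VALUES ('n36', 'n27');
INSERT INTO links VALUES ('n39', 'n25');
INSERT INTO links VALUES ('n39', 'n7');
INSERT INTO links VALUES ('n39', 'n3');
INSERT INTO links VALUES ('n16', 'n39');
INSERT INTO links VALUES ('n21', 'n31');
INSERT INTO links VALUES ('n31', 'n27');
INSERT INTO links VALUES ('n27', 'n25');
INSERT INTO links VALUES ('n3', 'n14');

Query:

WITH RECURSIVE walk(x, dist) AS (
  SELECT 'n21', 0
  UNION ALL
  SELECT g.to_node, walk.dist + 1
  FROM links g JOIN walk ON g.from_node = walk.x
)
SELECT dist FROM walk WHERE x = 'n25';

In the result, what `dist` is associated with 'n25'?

3

Base: (n21, dist=0).
Iteration 1: edges from {n21} -> (n31, dist=1).
Iteration 2: edges from {n31} -> (n27, dist=2).
Iteration 3: edges from {n27} -> (n25, dist=3).
Iteration 4: no outgoing edges from {n25}; recursion stops.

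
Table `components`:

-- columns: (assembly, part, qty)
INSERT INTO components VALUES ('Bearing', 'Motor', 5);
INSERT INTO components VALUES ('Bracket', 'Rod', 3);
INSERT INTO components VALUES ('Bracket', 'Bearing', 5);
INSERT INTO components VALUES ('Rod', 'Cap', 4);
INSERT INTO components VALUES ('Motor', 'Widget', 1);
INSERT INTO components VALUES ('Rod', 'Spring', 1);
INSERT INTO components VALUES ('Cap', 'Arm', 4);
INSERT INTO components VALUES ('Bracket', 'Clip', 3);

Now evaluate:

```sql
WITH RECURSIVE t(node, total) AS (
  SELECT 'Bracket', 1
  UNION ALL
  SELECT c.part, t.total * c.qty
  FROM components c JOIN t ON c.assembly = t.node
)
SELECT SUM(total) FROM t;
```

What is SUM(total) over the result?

Base: (Bracket, total=1).
Iteration 1: components of {Bracket} -> Bearing = 1*5 = 5, Clip = 1*3 = 3, Rod = 1*3 = 3.
Iteration 2: components of {Bearing,Clip,Rod} -> Cap = 3*4 = 12, Motor = 5*5 = 25, Spring = 3*1 = 3.
Iteration 3: components of {Cap,Motor,Spring} -> Arm = 12*4 = 48, Widget = 25*1 = 25.
Iteration 4: no further components; recursion stops.
SUM(total) = 1 + 5 + 3 + 3 + 25 + 3 + 12 + 25 + 48 = 125.

125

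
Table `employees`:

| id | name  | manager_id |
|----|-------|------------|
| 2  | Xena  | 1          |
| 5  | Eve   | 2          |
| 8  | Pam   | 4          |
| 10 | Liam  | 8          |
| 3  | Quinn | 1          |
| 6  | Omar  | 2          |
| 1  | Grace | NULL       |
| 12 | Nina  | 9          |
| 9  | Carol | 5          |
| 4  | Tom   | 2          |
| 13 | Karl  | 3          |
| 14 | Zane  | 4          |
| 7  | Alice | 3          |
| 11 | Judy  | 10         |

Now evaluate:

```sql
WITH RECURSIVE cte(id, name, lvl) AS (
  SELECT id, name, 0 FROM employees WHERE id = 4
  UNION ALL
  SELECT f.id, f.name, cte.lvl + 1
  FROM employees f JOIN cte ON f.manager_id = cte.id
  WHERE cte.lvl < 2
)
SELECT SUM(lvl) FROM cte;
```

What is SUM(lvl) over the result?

4

Base: id=4 (Tom) at lvl 0.
Iteration 1: rows with manager_id in {4} -> Pam (id 8, lvl 1), Zane (id 14, lvl 1).
Iteration 2: rows with manager_id in {8,14} -> Liam (id 10, lvl 2).
Iteration 3: lvl < 2 fails for all current rows; recursion stops.
SUM(lvl) = 0 + 1 + 1 + 2 = 4.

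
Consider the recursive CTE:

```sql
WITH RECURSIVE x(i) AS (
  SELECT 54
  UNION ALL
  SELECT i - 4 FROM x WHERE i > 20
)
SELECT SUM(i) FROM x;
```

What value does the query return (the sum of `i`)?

Base: i=54.
Iteration 1: 54 > 20 holds -> i = 54 - 4 = 50.
Iteration 2: 50 > 20 holds -> i = 50 - 4 = 46.
Iteration 3: 46 > 20 holds -> i = 46 - 4 = 42.
Iteration 4: 42 > 20 holds -> i = 42 - 4 = 38.
Iteration 5: 38 > 20 holds -> i = 38 - 4 = 34.
Iteration 6: 34 > 20 holds -> i = 34 - 4 = 30.
Iteration 7: 30 > 20 holds -> i = 30 - 4 = 26.
Iteration 8: 26 > 20 holds -> i = 26 - 4 = 22.
Iteration 9: 22 > 20 holds -> i = 22 - 4 = 18.
Iteration 10: 18 > 20 fails; recursion stops.
SUM(i) = 54 + 50 + 46 + 42 + 38 + 34 + 30 + 26 + 22 + 18 = 360.

360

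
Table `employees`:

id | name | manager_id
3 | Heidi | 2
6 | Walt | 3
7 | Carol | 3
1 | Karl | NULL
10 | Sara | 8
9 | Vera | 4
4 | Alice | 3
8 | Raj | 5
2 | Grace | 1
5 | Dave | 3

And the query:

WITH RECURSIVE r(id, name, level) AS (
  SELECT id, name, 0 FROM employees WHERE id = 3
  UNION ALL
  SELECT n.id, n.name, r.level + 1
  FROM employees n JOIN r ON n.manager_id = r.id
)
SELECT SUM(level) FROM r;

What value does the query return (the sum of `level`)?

Base: id=3 (Heidi) at level 0.
Iteration 1: rows with manager_id in {3} -> Alice (id 4, level 1), Dave (id 5, level 1), Walt (id 6, level 1), Carol (id 7, level 1).
Iteration 2: rows with manager_id in {4,5,6,7} -> Raj (id 8, level 2), Vera (id 9, level 2).
Iteration 3: rows with manager_id in {8,9} -> Sara (id 10, level 3).
Iteration 4: no rows with manager_id in {10}; recursion stops.
SUM(level) = 0 + 1 + 1 + 1 + 1 + 2 + 2 + 3 = 11.

11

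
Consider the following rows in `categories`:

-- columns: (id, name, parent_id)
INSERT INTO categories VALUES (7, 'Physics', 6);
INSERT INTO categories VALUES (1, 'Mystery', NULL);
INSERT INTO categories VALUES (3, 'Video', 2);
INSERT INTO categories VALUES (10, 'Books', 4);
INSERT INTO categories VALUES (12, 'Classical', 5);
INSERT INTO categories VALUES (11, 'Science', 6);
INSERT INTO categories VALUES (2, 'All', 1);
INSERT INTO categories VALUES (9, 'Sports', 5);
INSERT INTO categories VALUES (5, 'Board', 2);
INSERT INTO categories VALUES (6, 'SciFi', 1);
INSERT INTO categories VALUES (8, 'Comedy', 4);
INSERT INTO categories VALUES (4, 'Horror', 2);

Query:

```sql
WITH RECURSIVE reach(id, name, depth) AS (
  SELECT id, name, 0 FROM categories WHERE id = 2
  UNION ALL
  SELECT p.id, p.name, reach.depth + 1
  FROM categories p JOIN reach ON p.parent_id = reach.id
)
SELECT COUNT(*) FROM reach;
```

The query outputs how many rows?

8

Base: id=2 (All) at depth 0.
Iteration 1: rows with parent_id in {2} -> Video (id 3, depth 1), Horror (id 4, depth 1), Board (id 5, depth 1).
Iteration 2: rows with parent_id in {3,4,5} -> Comedy (id 8, depth 2), Sports (id 9, depth 2), Books (id 10, depth 2), Classical (id 12, depth 2).
Iteration 3: no rows with parent_id in {8,9,10,12}; recursion stops.
Total rows emitted: 8.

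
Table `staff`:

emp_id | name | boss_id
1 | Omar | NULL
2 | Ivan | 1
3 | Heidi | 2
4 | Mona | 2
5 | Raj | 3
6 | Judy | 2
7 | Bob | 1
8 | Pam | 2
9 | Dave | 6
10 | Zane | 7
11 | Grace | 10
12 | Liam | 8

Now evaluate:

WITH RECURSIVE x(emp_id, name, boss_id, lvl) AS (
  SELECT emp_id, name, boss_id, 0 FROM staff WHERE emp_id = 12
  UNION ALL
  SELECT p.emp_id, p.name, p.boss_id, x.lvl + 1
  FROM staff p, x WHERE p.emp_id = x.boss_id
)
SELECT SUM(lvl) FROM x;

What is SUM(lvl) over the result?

Base: emp_id=12 (Liam), boss_id=8, lvl 0.
Iteration 1: join on emp_id=8 -> Pam (id 8, boss_id=2, lvl 1).
Iteration 2: join on emp_id=2 -> Ivan (id 2, boss_id=1, lvl 2).
Iteration 3: join on emp_id=1 -> Omar (id 1, boss_id=NULL, lvl 3).
Iteration 4: boss_id is NULL; no match; recursion stops.
SUM(lvl) = 0 + 1 + 2 + 3 = 6.

6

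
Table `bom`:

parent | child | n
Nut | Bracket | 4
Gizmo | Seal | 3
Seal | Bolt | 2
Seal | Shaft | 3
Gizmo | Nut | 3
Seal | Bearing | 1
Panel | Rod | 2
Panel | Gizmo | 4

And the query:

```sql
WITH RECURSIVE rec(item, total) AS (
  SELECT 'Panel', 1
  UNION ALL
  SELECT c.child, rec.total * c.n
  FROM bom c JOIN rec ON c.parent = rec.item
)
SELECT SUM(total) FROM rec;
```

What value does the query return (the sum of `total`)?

Base: (Panel, total=1).
Iteration 1: components of {Panel} -> Gizmo = 1*4 = 4, Rod = 1*2 = 2.
Iteration 2: components of {Gizmo,Rod} -> Nut = 4*3 = 12, Seal = 4*3 = 12.
Iteration 3: components of {Nut,Seal} -> Bearing = 12*1 = 12, Bolt = 12*2 = 24, Bracket = 12*4 = 48, Shaft = 12*3 = 36.
Iteration 4: no further components; recursion stops.
SUM(total) = 1 + 4 + 2 + 12 + 12 + 48 + 24 + 36 + 12 = 151.

151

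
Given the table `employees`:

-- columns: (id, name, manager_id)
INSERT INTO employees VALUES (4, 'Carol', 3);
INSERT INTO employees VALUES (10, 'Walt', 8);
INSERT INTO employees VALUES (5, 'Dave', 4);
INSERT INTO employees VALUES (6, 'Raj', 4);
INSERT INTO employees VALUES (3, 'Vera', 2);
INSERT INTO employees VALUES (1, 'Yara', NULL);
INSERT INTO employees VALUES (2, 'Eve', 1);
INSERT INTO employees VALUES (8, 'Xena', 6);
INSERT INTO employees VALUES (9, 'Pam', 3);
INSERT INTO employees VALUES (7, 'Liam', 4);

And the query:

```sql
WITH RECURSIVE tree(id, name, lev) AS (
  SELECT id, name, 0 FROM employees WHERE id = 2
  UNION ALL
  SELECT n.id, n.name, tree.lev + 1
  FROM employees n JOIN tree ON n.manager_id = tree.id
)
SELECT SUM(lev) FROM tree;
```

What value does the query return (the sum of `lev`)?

23

Base: id=2 (Eve) at lev 0.
Iteration 1: rows with manager_id in {2} -> Vera (id 3, lev 1).
Iteration 2: rows with manager_id in {3} -> Carol (id 4, lev 2), Pam (id 9, lev 2).
Iteration 3: rows with manager_id in {4,9} -> Dave (id 5, lev 3), Raj (id 6, lev 3), Liam (id 7, lev 3).
Iteration 4: rows with manager_id in {5,6,7} -> Xena (id 8, lev 4).
Iteration 5: rows with manager_id in {8} -> Walt (id 10, lev 5).
Iteration 6: no rows with manager_id in {10}; recursion stops.
SUM(lev) = 0 + 1 + 2 + 2 + 3 + 3 + 3 + 4 + 5 = 23.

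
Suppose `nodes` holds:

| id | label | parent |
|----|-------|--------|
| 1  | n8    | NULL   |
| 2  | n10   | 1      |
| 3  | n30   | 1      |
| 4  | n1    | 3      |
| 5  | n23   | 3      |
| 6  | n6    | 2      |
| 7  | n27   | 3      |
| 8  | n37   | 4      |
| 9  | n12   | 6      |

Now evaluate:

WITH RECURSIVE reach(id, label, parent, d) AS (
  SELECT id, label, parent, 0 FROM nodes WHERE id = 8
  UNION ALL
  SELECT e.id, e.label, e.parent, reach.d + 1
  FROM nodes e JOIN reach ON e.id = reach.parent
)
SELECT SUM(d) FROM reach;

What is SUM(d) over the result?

Base: id=8 (n37), parent=4, d 0.
Iteration 1: join on id=4 -> n1 (id 4, parent=3, d 1).
Iteration 2: join on id=3 -> n30 (id 3, parent=1, d 2).
Iteration 3: join on id=1 -> n8 (id 1, parent=NULL, d 3).
Iteration 4: parent is NULL; no match; recursion stops.
SUM(d) = 0 + 1 + 2 + 3 = 6.

6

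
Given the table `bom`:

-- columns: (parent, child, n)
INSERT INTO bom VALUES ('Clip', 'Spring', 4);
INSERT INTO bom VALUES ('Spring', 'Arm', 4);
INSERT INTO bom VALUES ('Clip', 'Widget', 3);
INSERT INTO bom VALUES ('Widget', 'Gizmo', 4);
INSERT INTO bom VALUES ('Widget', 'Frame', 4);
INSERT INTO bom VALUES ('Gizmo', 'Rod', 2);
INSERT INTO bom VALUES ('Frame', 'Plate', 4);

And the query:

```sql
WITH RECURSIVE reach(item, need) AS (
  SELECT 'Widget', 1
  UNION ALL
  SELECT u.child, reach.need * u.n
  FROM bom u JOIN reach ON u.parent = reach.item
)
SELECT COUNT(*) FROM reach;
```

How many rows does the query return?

5

Base: (Widget, need=1).
Iteration 1: components of {Widget} -> Frame = 1*4 = 4, Gizmo = 1*4 = 4.
Iteration 2: components of {Frame,Gizmo} -> Plate = 4*4 = 16, Rod = 4*2 = 8.
Iteration 3: no further components; recursion stops.
Total rows emitted: 5.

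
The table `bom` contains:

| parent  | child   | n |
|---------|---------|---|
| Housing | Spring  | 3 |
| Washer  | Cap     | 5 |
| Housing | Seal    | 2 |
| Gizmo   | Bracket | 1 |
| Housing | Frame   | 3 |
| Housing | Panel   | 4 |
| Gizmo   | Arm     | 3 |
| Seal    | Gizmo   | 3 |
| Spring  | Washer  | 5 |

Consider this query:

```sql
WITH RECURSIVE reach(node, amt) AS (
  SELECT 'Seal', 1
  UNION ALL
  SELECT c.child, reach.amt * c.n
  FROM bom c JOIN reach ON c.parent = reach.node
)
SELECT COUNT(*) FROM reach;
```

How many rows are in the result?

4

Base: (Seal, amt=1).
Iteration 1: components of {Seal} -> Gizmo = 1*3 = 3.
Iteration 2: components of {Gizmo} -> Arm = 3*3 = 9, Bracket = 3*1 = 3.
Iteration 3: no further components; recursion stops.
Total rows emitted: 4.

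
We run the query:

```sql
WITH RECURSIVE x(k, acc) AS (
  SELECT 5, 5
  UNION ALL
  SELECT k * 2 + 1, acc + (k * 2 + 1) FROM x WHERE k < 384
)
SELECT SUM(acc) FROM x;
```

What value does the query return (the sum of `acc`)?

Base: k=5, acc=5.
Iteration 1: 5 < 384 holds -> k = 5 * 2 + 1 = 11, acc = 5 + 11 = 16.
Iteration 2: 11 < 384 holds -> k = 11 * 2 + 1 = 23, acc = 16 + 23 = 39.
Iteration 3: 23 < 384 holds -> k = 23 * 2 + 1 = 47, acc = 39 + 47 = 86.
Iteration 4: 47 < 384 holds -> k = 47 * 2 + 1 = 95, acc = 86 + 95 = 181.
Iteration 5: 95 < 384 holds -> k = 95 * 2 + 1 = 191, acc = 181 + 191 = 372.
Iteration 6: 191 < 384 holds -> k = 191 * 2 + 1 = 383, acc = 372 + 383 = 755.
Iteration 7: 383 < 384 holds -> k = 383 * 2 + 1 = 767, acc = 755 + 767 = 1522.
Iteration 8: 767 < 384 fails; recursion stops.
SUM(acc) = 5 + 16 + 39 + 86 + 181 + 372 + 755 + 1522 = 2976.

2976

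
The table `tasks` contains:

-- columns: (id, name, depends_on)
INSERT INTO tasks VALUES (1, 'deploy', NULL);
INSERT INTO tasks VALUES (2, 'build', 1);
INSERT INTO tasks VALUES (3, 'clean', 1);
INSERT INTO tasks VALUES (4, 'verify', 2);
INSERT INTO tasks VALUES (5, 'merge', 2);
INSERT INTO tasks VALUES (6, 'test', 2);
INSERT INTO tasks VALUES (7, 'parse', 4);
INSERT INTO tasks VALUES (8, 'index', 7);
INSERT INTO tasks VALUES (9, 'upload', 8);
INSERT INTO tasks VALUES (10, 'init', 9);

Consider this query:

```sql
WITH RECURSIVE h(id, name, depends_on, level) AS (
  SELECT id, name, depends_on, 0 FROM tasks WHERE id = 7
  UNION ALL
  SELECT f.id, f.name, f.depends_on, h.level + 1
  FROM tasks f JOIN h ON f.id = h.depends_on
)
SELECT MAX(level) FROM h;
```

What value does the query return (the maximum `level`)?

Base: id=7 (parse), depends_on=4, level 0.
Iteration 1: join on id=4 -> verify (id 4, depends_on=2, level 1).
Iteration 2: join on id=2 -> build (id 2, depends_on=1, level 2).
Iteration 3: join on id=1 -> deploy (id 1, depends_on=NULL, level 3).
Iteration 4: depends_on is NULL; no match; recursion stops.
level values: 0, 1, 2, 3; the maximum is 3.

3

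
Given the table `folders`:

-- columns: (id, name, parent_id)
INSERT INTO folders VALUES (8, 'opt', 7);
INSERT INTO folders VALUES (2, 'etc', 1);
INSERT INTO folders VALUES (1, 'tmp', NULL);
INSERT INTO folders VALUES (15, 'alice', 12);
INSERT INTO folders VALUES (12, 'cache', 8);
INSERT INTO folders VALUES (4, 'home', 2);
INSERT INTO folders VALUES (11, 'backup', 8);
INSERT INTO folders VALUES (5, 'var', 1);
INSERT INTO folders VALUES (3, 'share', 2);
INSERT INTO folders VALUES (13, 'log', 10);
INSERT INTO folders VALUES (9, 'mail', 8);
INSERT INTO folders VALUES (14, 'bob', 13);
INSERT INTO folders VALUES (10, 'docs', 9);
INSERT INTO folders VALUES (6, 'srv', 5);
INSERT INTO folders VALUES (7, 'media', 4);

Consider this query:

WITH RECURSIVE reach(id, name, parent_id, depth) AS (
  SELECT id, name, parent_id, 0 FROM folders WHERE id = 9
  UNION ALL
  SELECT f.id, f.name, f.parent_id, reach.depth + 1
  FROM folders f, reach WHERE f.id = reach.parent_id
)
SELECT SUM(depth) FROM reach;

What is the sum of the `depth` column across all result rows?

15

Base: id=9 (mail), parent_id=8, depth 0.
Iteration 1: join on id=8 -> opt (id 8, parent_id=7, depth 1).
Iteration 2: join on id=7 -> media (id 7, parent_id=4, depth 2).
Iteration 3: join on id=4 -> home (id 4, parent_id=2, depth 3).
Iteration 4: join on id=2 -> etc (id 2, parent_id=1, depth 4).
Iteration 5: join on id=1 -> tmp (id 1, parent_id=NULL, depth 5).
Iteration 6: parent_id is NULL; no match; recursion stops.
SUM(depth) = 0 + 1 + 2 + 3 + 4 + 5 = 15.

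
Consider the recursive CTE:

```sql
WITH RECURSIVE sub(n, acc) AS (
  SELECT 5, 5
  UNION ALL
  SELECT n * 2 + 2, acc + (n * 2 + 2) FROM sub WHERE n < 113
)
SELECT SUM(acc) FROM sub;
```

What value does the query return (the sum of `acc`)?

Base: n=5, acc=5.
Iteration 1: 5 < 113 holds -> n = 5 * 2 + 2 = 12, acc = 5 + 12 = 17.
Iteration 2: 12 < 113 holds -> n = 12 * 2 + 2 = 26, acc = 17 + 26 = 43.
Iteration 3: 26 < 113 holds -> n = 26 * 2 + 2 = 54, acc = 43 + 54 = 97.
Iteration 4: 54 < 113 holds -> n = 54 * 2 + 2 = 110, acc = 97 + 110 = 207.
Iteration 5: 110 < 113 holds -> n = 110 * 2 + 2 = 222, acc = 207 + 222 = 429.
Iteration 6: 222 < 113 fails; recursion stops.
SUM(acc) = 5 + 17 + 43 + 97 + 207 + 429 = 798.

798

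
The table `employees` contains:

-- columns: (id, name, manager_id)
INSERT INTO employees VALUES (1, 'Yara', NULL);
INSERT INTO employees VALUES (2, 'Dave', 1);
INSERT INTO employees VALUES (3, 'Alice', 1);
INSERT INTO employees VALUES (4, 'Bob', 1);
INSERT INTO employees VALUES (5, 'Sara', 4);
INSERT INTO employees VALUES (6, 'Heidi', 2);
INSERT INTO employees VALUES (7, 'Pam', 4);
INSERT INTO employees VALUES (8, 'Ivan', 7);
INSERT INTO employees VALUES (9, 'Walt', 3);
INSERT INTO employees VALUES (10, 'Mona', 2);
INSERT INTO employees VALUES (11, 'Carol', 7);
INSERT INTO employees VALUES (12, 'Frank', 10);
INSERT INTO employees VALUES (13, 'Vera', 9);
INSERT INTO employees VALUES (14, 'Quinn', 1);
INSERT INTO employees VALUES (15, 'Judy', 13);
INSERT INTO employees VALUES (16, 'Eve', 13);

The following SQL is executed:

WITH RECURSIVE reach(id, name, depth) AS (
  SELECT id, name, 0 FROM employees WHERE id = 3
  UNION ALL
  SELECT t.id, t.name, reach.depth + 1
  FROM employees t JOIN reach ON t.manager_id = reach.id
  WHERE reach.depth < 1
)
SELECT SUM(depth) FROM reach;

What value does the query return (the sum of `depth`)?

1

Base: id=3 (Alice) at depth 0.
Iteration 1: rows with manager_id in {3} -> Walt (id 9, depth 1).
Iteration 2: depth < 1 fails for all current rows; recursion stops.
SUM(depth) = 0 + 1 = 1.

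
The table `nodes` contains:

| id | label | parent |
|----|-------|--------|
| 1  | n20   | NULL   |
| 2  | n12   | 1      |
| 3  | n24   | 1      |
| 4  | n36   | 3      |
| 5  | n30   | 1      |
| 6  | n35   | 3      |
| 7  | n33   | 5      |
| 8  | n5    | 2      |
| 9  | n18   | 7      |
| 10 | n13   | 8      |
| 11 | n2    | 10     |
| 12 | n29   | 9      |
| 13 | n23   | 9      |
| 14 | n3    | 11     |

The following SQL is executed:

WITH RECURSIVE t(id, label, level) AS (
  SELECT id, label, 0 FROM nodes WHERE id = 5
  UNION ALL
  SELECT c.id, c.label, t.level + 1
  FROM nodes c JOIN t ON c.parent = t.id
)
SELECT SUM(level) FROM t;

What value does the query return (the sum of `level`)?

Base: id=5 (n30) at level 0.
Iteration 1: rows with parent in {5} -> n33 (id 7, level 1).
Iteration 2: rows with parent in {7} -> n18 (id 9, level 2).
Iteration 3: rows with parent in {9} -> n29 (id 12, level 3), n23 (id 13, level 3).
Iteration 4: no rows with parent in {12,13}; recursion stops.
SUM(level) = 0 + 1 + 2 + 3 + 3 = 9.

9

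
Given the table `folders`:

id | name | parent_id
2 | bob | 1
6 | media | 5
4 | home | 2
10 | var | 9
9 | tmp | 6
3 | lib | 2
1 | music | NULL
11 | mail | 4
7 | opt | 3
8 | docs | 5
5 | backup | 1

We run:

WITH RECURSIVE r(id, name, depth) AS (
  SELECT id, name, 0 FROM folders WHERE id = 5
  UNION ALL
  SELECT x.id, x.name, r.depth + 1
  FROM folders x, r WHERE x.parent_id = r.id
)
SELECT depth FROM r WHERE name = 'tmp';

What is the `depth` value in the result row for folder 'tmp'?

2

Base: id=5 (backup) at depth 0.
Iteration 1: rows with parent_id in {5} -> media (id 6, depth 1), docs (id 8, depth 1).
Iteration 2: rows with parent_id in {6,8} -> tmp (id 9, depth 2).
Iteration 3: rows with parent_id in {9} -> var (id 10, depth 3).
Iteration 4: no rows with parent_id in {10}; recursion stops.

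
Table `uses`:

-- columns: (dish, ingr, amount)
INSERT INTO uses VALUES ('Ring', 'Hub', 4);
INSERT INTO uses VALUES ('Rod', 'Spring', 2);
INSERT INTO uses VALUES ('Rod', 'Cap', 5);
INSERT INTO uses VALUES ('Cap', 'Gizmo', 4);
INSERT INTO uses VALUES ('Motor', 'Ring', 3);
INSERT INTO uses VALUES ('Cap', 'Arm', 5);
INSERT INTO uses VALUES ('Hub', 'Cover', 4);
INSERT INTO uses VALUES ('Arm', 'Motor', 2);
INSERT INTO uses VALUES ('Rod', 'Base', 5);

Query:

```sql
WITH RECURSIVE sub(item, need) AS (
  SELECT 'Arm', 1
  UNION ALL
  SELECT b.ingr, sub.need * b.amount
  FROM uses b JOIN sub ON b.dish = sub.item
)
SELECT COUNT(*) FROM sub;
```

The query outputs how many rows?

5

Base: (Arm, need=1).
Iteration 1: components of {Arm} -> Motor = 1*2 = 2.
Iteration 2: components of {Motor} -> Ring = 2*3 = 6.
Iteration 3: components of {Ring} -> Hub = 6*4 = 24.
Iteration 4: components of {Hub} -> Cover = 24*4 = 96.
Iteration 5: no further components; recursion stops.
Total rows emitted: 5.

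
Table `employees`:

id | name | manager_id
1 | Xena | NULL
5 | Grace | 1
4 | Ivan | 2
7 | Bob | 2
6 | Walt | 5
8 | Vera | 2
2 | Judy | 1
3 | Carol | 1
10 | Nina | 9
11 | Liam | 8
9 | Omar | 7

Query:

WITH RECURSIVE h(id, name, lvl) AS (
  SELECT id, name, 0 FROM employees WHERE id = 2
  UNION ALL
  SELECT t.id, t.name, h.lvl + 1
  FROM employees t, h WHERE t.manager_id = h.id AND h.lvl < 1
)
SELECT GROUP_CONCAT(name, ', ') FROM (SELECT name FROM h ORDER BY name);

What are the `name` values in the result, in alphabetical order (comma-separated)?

Bob, Ivan, Judy, Vera

Base: id=2 (Judy) at lvl 0.
Iteration 1: rows with manager_id in {2} -> Ivan (id 4, lvl 1), Bob (id 7, lvl 1), Vera (id 8, lvl 1).
Iteration 2: lvl < 1 fails for all current rows; recursion stops.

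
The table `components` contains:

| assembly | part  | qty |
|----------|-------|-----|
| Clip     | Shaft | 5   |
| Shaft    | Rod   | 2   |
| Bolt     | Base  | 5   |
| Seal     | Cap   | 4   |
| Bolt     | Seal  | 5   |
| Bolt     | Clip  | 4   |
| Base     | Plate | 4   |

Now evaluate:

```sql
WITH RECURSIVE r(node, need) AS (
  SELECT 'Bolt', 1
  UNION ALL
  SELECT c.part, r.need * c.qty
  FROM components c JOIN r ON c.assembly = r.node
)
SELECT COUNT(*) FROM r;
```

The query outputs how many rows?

Base: (Bolt, need=1).
Iteration 1: components of {Bolt} -> Base = 1*5 = 5, Clip = 1*4 = 4, Seal = 1*5 = 5.
Iteration 2: components of {Base,Clip,Seal} -> Cap = 5*4 = 20, Plate = 5*4 = 20, Shaft = 4*5 = 20.
Iteration 3: components of {Cap,Plate,Shaft} -> Rod = 20*2 = 40.
Iteration 4: no further components; recursion stops.
Total rows emitted: 8.

8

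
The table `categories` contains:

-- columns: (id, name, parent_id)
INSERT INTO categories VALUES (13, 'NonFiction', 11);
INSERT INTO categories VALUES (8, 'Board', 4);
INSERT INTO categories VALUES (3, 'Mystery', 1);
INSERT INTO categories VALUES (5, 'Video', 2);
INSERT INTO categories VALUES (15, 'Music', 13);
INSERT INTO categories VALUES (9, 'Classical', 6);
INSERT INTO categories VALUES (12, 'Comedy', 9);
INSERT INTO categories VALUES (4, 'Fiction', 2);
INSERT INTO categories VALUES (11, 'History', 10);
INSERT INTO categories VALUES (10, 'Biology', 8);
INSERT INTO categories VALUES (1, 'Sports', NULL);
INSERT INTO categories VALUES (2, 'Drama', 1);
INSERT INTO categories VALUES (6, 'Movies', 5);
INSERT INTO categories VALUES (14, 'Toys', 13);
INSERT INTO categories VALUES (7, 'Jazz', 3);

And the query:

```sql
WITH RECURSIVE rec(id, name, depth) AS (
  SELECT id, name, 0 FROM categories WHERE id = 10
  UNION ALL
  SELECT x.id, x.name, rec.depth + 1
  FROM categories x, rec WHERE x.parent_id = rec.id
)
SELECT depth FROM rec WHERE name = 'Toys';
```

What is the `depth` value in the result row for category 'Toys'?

3

Base: id=10 (Biology) at depth 0.
Iteration 1: rows with parent_id in {10} -> History (id 11, depth 1).
Iteration 2: rows with parent_id in {11} -> NonFiction (id 13, depth 2).
Iteration 3: rows with parent_id in {13} -> Toys (id 14, depth 3), Music (id 15, depth 3).
Iteration 4: no rows with parent_id in {14,15}; recursion stops.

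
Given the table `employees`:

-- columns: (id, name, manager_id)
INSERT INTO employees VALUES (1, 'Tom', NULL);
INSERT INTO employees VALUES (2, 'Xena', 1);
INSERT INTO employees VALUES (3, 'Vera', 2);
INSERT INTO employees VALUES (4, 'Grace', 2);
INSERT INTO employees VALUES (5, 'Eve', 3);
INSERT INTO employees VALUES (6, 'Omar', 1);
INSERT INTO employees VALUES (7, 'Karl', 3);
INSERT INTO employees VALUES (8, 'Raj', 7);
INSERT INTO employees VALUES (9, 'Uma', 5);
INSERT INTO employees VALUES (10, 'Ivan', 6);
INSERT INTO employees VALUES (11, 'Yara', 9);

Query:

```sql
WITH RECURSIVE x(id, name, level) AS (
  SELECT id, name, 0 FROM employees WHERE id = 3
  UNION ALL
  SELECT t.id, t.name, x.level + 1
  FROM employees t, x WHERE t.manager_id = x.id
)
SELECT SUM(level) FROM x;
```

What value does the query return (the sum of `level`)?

9

Base: id=3 (Vera) at level 0.
Iteration 1: rows with manager_id in {3} -> Eve (id 5, level 1), Karl (id 7, level 1).
Iteration 2: rows with manager_id in {5,7} -> Raj (id 8, level 2), Uma (id 9, level 2).
Iteration 3: rows with manager_id in {8,9} -> Yara (id 11, level 3).
Iteration 4: no rows with manager_id in {11}; recursion stops.
SUM(level) = 0 + 1 + 1 + 2 + 2 + 3 = 9.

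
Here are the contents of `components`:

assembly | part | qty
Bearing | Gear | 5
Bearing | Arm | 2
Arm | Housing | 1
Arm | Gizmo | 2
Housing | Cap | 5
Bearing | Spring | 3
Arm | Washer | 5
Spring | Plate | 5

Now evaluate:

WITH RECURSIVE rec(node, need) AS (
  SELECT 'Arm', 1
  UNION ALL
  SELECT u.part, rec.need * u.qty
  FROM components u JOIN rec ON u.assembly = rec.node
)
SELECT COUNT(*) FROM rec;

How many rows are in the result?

Base: (Arm, need=1).
Iteration 1: components of {Arm} -> Gizmo = 1*2 = 2, Housing = 1*1 = 1, Washer = 1*5 = 5.
Iteration 2: components of {Gizmo,Housing,Washer} -> Cap = 1*5 = 5.
Iteration 3: no further components; recursion stops.
Total rows emitted: 5.

5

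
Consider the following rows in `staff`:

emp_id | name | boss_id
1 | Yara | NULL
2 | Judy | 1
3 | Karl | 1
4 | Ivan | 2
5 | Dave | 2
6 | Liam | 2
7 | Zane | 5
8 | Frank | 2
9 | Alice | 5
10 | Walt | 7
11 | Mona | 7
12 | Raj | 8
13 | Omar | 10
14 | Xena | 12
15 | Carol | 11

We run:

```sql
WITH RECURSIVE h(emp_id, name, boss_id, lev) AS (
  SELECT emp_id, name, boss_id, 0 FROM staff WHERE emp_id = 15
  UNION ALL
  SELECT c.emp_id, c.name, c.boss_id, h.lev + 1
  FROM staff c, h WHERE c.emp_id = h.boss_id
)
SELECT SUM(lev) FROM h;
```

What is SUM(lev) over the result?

15

Base: emp_id=15 (Carol), boss_id=11, lev 0.
Iteration 1: join on emp_id=11 -> Mona (id 11, boss_id=7, lev 1).
Iteration 2: join on emp_id=7 -> Zane (id 7, boss_id=5, lev 2).
Iteration 3: join on emp_id=5 -> Dave (id 5, boss_id=2, lev 3).
Iteration 4: join on emp_id=2 -> Judy (id 2, boss_id=1, lev 4).
Iteration 5: join on emp_id=1 -> Yara (id 1, boss_id=NULL, lev 5).
Iteration 6: boss_id is NULL; no match; recursion stops.
SUM(lev) = 0 + 1 + 2 + 3 + 4 + 5 = 15.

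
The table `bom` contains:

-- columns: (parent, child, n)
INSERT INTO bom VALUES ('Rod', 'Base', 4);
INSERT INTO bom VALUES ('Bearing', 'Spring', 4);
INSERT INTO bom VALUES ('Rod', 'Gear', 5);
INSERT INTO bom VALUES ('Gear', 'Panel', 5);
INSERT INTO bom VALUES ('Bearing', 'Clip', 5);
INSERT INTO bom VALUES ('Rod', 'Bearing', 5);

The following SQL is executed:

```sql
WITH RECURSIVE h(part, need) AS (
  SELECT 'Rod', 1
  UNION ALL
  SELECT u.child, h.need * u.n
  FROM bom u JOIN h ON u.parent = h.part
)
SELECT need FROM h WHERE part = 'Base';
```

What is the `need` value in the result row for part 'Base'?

4

Base: (Rod, need=1).
Iteration 1: components of {Rod} -> Base = 1*4 = 4, Bearing = 1*5 = 5, Gear = 1*5 = 5.
Iteration 2: components of {Base,Bearing,Gear} -> Clip = 5*5 = 25, Panel = 5*5 = 25, Spring = 5*4 = 20.
Iteration 3: no further components; recursion stops.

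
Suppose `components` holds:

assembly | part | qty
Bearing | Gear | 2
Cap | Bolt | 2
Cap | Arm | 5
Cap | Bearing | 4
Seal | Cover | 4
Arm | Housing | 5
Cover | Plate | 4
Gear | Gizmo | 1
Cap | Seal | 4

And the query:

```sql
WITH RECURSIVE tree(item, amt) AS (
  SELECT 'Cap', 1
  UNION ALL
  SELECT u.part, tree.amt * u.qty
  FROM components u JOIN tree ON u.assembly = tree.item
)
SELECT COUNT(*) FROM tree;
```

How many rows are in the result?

10

Base: (Cap, amt=1).
Iteration 1: components of {Cap} -> Arm = 1*5 = 5, Bearing = 1*4 = 4, Bolt = 1*2 = 2, Seal = 1*4 = 4.
Iteration 2: components of {Arm,Bearing,Bolt,Seal} -> Cover = 4*4 = 16, Gear = 4*2 = 8, Housing = 5*5 = 25.
Iteration 3: components of {Cover,Gear,Housing} -> Gizmo = 8*1 = 8, Plate = 16*4 = 64.
Iteration 4: no further components; recursion stops.
Total rows emitted: 10.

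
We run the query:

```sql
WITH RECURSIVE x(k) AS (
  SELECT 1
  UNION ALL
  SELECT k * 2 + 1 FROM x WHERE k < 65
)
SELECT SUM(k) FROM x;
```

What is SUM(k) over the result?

247

Base: k=1.
Iteration 1: 1 < 65 holds -> k = 1 * 2 + 1 = 3.
Iteration 2: 3 < 65 holds -> k = 3 * 2 + 1 = 7.
Iteration 3: 7 < 65 holds -> k = 7 * 2 + 1 = 15.
Iteration 4: 15 < 65 holds -> k = 15 * 2 + 1 = 31.
Iteration 5: 31 < 65 holds -> k = 31 * 2 + 1 = 63.
Iteration 6: 63 < 65 holds -> k = 63 * 2 + 1 = 127.
Iteration 7: 127 < 65 fails; recursion stops.
SUM(k) = 1 + 3 + 7 + 15 + 31 + 63 + 127 = 247.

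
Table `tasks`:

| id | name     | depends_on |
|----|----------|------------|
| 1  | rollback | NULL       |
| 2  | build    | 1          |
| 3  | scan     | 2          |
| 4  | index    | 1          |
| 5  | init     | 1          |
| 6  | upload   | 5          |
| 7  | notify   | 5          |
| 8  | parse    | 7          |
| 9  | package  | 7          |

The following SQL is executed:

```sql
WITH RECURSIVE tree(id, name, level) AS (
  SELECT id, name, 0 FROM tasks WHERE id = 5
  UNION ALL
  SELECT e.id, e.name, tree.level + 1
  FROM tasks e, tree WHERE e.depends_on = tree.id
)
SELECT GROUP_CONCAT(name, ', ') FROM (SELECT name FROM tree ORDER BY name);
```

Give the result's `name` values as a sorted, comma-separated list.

Base: id=5 (init) at level 0.
Iteration 1: rows with depends_on in {5} -> upload (id 6, level 1), notify (id 7, level 1).
Iteration 2: rows with depends_on in {6,7} -> parse (id 8, level 2), package (id 9, level 2).
Iteration 3: no rows with depends_on in {8,9}; recursion stops.

init, notify, package, parse, upload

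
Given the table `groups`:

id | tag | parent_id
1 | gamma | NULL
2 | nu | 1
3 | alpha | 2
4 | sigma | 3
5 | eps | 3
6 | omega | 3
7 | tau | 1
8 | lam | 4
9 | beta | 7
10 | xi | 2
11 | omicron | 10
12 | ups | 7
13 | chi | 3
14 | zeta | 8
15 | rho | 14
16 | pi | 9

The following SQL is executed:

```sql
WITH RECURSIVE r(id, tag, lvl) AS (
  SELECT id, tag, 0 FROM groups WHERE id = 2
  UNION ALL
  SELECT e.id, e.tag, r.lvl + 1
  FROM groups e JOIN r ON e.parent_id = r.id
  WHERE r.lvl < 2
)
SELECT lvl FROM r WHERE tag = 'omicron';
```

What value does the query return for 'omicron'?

Base: id=2 (nu) at lvl 0.
Iteration 1: rows with parent_id in {2} -> alpha (id 3, lvl 1), xi (id 10, lvl 1).
Iteration 2: rows with parent_id in {3,10} -> sigma (id 4, lvl 2), eps (id 5, lvl 2), omega (id 6, lvl 2), omicron (id 11, lvl 2), chi (id 13, lvl 2).
Iteration 3: lvl < 2 fails for all current rows; recursion stops.

2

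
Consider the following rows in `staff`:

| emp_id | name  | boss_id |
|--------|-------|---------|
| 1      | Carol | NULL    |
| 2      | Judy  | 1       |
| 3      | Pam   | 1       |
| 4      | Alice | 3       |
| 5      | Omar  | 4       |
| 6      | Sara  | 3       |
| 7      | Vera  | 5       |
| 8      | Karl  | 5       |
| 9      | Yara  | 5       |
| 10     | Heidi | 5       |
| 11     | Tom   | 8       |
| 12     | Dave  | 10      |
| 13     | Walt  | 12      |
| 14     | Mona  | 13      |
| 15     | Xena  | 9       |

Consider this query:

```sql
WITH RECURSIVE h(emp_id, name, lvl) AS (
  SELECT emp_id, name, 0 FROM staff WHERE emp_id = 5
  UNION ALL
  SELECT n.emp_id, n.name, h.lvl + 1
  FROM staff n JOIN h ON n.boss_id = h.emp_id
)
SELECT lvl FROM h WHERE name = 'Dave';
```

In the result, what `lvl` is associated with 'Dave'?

Base: emp_id=5 (Omar) at lvl 0.
Iteration 1: rows with boss_id in {5} -> Vera (id 7, lvl 1), Karl (id 8, lvl 1), Yara (id 9, lvl 1), Heidi (id 10, lvl 1).
Iteration 2: rows with boss_id in {7,8,9,10} -> Tom (id 11, lvl 2), Dave (id 12, lvl 2), Xena (id 15, lvl 2).
Iteration 3: rows with boss_id in {11,12,15} -> Walt (id 13, lvl 3).
Iteration 4: rows with boss_id in {13} -> Mona (id 14, lvl 4).
Iteration 5: no rows with boss_id in {14}; recursion stops.

2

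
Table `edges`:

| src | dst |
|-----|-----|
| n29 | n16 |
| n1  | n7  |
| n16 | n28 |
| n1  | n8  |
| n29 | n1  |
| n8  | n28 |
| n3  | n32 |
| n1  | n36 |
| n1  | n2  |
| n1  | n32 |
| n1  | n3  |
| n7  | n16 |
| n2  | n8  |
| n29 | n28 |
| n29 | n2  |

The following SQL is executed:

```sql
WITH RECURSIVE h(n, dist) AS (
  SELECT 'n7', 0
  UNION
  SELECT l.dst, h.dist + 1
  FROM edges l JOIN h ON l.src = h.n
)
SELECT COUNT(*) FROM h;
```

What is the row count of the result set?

Base: (n7, dist=0).
Iteration 1: edges from {n7} -> (n16, dist=1).
Iteration 2: edges from {n16} -> (n28, dist=2).
Iteration 3: no outgoing edges from {n28}; recursion stops.
Total rows emitted: 3.

3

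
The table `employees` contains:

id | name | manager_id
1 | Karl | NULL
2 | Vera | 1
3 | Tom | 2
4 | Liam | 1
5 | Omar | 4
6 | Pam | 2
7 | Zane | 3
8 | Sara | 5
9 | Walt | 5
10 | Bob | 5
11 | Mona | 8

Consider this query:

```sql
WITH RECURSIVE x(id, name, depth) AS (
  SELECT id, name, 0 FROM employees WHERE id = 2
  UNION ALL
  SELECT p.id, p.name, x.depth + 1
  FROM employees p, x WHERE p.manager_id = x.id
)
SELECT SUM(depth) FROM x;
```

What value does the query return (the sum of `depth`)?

Base: id=2 (Vera) at depth 0.
Iteration 1: rows with manager_id in {2} -> Tom (id 3, depth 1), Pam (id 6, depth 1).
Iteration 2: rows with manager_id in {3,6} -> Zane (id 7, depth 2).
Iteration 3: no rows with manager_id in {7}; recursion stops.
SUM(depth) = 0 + 1 + 1 + 2 = 4.

4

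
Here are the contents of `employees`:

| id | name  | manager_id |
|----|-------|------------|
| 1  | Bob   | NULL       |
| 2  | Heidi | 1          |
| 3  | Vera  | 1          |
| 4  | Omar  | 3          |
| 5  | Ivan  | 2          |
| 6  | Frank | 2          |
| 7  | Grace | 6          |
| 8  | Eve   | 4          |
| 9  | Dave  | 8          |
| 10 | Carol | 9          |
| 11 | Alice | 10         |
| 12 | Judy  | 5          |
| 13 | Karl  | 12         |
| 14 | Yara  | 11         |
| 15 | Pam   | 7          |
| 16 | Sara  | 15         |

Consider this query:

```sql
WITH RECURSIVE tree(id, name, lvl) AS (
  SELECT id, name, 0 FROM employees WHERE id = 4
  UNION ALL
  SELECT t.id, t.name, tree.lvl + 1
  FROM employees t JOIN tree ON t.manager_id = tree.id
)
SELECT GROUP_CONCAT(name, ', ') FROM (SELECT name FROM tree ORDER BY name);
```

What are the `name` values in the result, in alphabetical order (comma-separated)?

Base: id=4 (Omar) at lvl 0.
Iteration 1: rows with manager_id in {4} -> Eve (id 8, lvl 1).
Iteration 2: rows with manager_id in {8} -> Dave (id 9, lvl 2).
Iteration 3: rows with manager_id in {9} -> Carol (id 10, lvl 3).
Iteration 4: rows with manager_id in {10} -> Alice (id 11, lvl 4).
Iteration 5: rows with manager_id in {11} -> Yara (id 14, lvl 5).
Iteration 6: no rows with manager_id in {14}; recursion stops.

Alice, Carol, Dave, Eve, Omar, Yara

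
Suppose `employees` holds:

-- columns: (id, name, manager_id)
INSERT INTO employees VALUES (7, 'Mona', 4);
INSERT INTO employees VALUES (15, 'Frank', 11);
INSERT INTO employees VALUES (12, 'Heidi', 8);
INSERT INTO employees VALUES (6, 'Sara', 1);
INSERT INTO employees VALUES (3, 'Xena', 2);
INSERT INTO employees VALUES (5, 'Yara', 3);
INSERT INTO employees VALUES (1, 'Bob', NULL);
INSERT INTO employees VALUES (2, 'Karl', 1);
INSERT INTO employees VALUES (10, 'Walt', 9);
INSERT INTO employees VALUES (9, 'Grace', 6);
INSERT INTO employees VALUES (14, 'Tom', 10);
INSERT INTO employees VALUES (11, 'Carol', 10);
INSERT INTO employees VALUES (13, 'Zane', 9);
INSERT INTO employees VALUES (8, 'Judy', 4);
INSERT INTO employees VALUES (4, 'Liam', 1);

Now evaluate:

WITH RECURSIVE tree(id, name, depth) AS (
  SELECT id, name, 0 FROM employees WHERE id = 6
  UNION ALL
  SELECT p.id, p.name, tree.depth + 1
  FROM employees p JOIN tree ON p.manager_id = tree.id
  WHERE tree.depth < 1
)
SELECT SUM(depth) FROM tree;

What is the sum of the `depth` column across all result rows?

1

Base: id=6 (Sara) at depth 0.
Iteration 1: rows with manager_id in {6} -> Grace (id 9, depth 1).
Iteration 2: depth < 1 fails for all current rows; recursion stops.
SUM(depth) = 0 + 1 = 1.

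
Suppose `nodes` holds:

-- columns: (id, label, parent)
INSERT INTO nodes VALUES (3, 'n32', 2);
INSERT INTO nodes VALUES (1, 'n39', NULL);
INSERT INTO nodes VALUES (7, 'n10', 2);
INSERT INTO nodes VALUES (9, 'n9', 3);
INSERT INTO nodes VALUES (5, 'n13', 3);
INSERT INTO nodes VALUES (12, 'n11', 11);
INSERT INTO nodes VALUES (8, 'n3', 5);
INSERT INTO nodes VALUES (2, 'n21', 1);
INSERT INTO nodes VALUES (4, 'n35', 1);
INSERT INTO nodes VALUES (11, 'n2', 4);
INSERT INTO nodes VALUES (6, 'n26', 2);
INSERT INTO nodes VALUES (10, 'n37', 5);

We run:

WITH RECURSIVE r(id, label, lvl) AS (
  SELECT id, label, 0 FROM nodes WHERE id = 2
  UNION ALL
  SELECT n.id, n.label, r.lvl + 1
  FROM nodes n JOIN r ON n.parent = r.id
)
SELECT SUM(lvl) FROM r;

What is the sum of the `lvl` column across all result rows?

Base: id=2 (n21) at lvl 0.
Iteration 1: rows with parent in {2} -> n32 (id 3, lvl 1), n26 (id 6, lvl 1), n10 (id 7, lvl 1).
Iteration 2: rows with parent in {3,6,7} -> n13 (id 5, lvl 2), n9 (id 9, lvl 2).
Iteration 3: rows with parent in {5,9} -> n3 (id 8, lvl 3), n37 (id 10, lvl 3).
Iteration 4: no rows with parent in {8,10}; recursion stops.
SUM(lvl) = 0 + 1 + 1 + 1 + 2 + 2 + 3 + 3 = 13.

13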